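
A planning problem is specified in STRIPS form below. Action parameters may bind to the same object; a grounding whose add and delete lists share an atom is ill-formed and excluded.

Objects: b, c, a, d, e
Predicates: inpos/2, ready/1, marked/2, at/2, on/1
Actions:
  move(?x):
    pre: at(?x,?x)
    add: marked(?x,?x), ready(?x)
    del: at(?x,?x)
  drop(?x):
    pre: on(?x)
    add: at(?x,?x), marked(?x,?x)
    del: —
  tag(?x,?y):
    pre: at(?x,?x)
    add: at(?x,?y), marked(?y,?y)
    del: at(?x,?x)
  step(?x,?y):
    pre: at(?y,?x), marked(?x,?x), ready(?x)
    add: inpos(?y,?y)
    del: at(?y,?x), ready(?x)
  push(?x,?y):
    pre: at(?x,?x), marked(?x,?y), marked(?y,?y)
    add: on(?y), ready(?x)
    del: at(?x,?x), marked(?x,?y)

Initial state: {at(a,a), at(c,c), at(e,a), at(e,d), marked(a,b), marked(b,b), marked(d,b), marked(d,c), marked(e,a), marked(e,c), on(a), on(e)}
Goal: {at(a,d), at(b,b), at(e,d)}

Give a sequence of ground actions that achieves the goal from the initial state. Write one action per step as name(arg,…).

1. tag(a,d)  →  {at(a,d), at(c,c), at(e,a), at(e,d), marked(a,b), marked(b,b), marked(d,b), marked(d,c), marked(d,d), marked(e,a), marked(e,c), on(a), on(e)}
2. drop(a)  →  {at(a,a), at(a,d), at(c,c), at(e,a), at(e,d), marked(a,a), marked(a,b), marked(b,b), marked(d,b), marked(d,c), marked(d,d), marked(e,a), marked(e,c), on(a), on(e)}
3. push(a,b)  →  {at(a,d), at(c,c), at(e,a), at(e,d), marked(a,a), marked(b,b), marked(d,b), marked(d,c), marked(d,d), marked(e,a), marked(e,c), on(a), on(b), on(e), ready(a)}
4. drop(b)  →  {at(a,d), at(b,b), at(c,c), at(e,a), at(e,d), marked(a,a), marked(b,b), marked(d,b), marked(d,c), marked(d,d), marked(e,a), marked(e,c), on(a), on(b), on(e), ready(a)}

tag(a,d); drop(a); push(a,b); drop(b)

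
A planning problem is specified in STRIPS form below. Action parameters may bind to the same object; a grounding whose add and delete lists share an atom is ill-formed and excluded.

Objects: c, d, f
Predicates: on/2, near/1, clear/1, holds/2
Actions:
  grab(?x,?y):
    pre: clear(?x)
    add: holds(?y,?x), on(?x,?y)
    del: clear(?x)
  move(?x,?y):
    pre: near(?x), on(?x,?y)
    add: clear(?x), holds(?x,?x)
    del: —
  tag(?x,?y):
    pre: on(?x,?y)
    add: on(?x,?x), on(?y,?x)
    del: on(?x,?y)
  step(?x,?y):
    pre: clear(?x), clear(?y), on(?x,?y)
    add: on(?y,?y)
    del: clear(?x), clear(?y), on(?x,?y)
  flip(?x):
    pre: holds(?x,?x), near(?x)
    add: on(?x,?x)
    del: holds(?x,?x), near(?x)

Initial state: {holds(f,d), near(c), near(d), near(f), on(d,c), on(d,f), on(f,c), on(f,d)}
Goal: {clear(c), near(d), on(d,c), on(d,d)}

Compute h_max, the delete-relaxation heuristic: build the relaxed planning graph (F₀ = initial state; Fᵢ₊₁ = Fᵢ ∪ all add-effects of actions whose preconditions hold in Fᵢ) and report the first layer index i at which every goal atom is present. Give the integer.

2

F0 = init (8 atoms)
F1 = F0 ∪ {clear(d), clear(f), holds(d,d), holds(f,f), on(c,d), on(c,f), on(d,d), on(f,f)}  (16 atoms)
F2 = F1 ∪ {clear(c), holds(c,c), holds(c,d), holds(c,f), holds(d,f), on(c,c)}  (22 atoms)
goal ⊆ F2  ⇒  h_max = 2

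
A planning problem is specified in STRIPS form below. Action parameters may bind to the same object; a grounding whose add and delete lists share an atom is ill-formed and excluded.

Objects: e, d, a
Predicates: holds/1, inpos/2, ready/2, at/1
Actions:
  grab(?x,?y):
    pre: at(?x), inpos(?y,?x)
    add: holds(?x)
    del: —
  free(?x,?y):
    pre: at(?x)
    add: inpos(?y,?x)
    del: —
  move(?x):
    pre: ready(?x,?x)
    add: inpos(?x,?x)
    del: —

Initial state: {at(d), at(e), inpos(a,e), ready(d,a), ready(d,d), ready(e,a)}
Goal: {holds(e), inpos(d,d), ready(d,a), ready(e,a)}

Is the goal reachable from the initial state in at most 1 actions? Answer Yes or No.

1. grab(e,a)  →  {at(d), at(e), holds(e), inpos(a,e), ready(d,a), ready(d,d), ready(e,a)}
2. free(d,d)  →  {at(d), at(e), holds(e), inpos(a,e), inpos(d,d), ready(d,a), ready(d,d), ready(e,a)}
optimal plan length = 2; 2 > 1

No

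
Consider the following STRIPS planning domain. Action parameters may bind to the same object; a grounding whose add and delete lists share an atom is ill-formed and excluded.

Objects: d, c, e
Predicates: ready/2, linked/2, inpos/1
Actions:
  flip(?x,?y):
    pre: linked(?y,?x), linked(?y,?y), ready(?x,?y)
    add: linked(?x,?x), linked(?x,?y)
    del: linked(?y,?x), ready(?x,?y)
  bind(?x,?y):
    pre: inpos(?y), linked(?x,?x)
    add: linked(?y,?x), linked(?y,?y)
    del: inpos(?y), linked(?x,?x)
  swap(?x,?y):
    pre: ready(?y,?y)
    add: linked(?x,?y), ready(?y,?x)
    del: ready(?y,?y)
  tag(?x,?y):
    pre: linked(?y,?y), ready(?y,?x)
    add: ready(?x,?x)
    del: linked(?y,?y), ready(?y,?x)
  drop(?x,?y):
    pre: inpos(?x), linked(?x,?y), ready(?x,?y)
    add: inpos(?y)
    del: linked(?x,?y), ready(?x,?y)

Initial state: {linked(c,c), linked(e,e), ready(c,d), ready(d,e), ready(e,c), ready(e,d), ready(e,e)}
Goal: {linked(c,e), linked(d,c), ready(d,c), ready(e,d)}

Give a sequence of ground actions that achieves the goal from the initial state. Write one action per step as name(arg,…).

1. swap(c,e)  →  {linked(c,c), linked(c,e), linked(e,e), ready(c,d), ready(d,e), ready(e,c), ready(e,d)}
2. tag(d,c)  →  {linked(c,e), linked(e,e), ready(d,d), ready(d,e), ready(e,c), ready(e,d)}
3. swap(c,d)  →  {linked(c,d), linked(c,e), linked(e,e), ready(d,c), ready(d,e), ready(e,c), ready(e,d)}
4. tag(c,e)  →  {linked(c,d), linked(c,e), ready(c,c), ready(d,c), ready(d,e), ready(e,d)}
5. swap(d,c)  →  {linked(c,d), linked(c,e), linked(d,c), ready(c,d), ready(d,c), ready(d,e), ready(e,d)}

swap(c,e); tag(d,c); swap(c,d); tag(c,e); swap(d,c)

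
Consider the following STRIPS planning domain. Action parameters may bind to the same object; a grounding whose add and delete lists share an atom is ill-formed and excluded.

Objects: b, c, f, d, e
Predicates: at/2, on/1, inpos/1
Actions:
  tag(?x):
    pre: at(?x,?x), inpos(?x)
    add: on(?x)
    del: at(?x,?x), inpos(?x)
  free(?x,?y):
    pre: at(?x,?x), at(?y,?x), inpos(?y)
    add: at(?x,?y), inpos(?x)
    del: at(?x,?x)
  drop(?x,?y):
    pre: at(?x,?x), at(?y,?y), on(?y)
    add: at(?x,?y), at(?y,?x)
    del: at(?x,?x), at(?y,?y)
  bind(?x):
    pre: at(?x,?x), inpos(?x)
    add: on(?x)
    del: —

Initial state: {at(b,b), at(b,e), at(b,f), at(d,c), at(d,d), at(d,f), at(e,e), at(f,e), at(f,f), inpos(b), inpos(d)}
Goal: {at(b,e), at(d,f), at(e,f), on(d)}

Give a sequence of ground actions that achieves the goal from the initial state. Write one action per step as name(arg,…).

1. tag(d)  →  {at(b,b), at(b,e), at(b,f), at(d,c), at(d,f), at(e,e), at(f,e), at(f,f), inpos(b), on(d)}
2. free(f,b)  →  {at(b,b), at(b,e), at(b,f), at(d,c), at(d,f), at(e,e), at(f,b), at(f,e), inpos(b), inpos(f), on(d)}
3. free(e,f)  →  {at(b,b), at(b,e), at(b,f), at(d,c), at(d,f), at(e,f), at(f,b), at(f,e), inpos(b), inpos(e), inpos(f), on(d)}

tag(d); free(f,b); free(e,f)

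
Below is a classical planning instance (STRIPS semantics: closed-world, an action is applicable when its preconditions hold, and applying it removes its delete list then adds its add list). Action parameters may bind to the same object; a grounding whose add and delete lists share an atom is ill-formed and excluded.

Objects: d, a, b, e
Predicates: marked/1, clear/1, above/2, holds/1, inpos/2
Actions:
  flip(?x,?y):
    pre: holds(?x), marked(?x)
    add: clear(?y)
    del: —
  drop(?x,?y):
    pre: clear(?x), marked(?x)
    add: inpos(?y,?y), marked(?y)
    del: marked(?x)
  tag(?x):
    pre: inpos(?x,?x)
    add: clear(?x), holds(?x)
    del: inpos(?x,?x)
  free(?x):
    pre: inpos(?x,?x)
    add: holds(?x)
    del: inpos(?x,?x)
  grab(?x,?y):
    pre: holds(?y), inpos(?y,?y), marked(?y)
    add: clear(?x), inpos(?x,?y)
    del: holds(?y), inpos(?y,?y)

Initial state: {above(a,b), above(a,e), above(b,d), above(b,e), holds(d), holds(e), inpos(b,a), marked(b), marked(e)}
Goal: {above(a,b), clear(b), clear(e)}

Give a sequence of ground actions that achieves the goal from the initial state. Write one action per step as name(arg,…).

flip(e,b); flip(e,e)

1. flip(e,b)  →  {above(a,b), above(a,e), above(b,d), above(b,e), clear(b), holds(d), holds(e), inpos(b,a), marked(b), marked(e)}
2. flip(e,e)  →  {above(a,b), above(a,e), above(b,d), above(b,e), clear(b), clear(e), holds(d), holds(e), inpos(b,a), marked(b), marked(e)}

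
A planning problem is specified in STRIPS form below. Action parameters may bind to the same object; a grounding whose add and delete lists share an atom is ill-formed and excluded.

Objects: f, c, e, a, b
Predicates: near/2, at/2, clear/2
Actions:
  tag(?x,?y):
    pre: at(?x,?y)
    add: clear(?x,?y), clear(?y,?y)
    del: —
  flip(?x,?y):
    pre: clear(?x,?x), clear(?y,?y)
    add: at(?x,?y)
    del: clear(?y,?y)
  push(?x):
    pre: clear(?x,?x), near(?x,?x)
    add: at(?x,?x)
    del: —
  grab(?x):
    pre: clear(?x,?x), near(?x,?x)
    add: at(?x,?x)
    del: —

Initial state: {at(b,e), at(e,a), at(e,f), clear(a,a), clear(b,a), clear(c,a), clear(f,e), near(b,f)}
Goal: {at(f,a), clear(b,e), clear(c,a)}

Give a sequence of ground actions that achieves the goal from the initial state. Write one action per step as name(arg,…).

tag(e,f); tag(b,e); flip(f,a)

1. tag(e,f)  →  {at(b,e), at(e,a), at(e,f), clear(a,a), clear(b,a), clear(c,a), clear(e,f), clear(f,e), clear(f,f), near(b,f)}
2. tag(b,e)  →  {at(b,e), at(e,a), at(e,f), clear(a,a), clear(b,a), clear(b,e), clear(c,a), clear(e,e), clear(e,f), clear(f,e), clear(f,f), near(b,f)}
3. flip(f,a)  →  {at(b,e), at(e,a), at(e,f), at(f,a), clear(b,a), clear(b,e), clear(c,a), clear(e,e), clear(e,f), clear(f,e), clear(f,f), near(b,f)}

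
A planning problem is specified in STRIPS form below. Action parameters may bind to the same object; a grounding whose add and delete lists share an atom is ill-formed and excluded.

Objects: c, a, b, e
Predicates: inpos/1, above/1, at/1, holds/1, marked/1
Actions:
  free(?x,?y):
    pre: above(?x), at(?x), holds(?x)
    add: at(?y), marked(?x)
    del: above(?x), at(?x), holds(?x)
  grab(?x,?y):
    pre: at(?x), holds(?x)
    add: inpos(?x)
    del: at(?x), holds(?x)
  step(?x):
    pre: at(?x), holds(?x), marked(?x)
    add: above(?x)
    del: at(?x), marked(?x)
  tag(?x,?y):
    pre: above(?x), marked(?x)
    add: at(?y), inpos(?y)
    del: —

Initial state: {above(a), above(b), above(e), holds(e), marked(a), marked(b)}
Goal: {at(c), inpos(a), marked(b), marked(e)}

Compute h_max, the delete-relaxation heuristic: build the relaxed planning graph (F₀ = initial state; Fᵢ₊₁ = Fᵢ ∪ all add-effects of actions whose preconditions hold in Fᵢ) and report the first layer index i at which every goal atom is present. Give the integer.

2

F0 = init (6 atoms)
F1 = F0 ∪ {at(a), at(b), at(c), at(e), inpos(a), inpos(b), inpos(c), inpos(e)}  (14 atoms)
F2 = F1 ∪ {marked(e)}  (15 atoms)
goal ⊆ F2  ⇒  h_max = 2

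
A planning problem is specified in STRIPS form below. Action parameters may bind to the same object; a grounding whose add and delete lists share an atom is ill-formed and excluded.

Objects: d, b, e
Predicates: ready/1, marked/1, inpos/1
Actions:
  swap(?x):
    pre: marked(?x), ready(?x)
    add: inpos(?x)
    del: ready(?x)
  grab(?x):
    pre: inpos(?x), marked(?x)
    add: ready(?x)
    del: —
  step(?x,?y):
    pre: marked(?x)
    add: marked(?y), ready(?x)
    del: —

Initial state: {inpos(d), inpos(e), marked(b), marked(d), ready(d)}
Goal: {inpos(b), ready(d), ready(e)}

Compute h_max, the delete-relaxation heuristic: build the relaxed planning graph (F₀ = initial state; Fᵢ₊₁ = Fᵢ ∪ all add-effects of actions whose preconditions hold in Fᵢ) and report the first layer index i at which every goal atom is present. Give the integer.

2

F0 = init (5 atoms)
F1 = F0 ∪ {marked(e), ready(b)}  (7 atoms)
F2 = F1 ∪ {inpos(b), ready(e)}  (9 atoms)
goal ⊆ F2  ⇒  h_max = 2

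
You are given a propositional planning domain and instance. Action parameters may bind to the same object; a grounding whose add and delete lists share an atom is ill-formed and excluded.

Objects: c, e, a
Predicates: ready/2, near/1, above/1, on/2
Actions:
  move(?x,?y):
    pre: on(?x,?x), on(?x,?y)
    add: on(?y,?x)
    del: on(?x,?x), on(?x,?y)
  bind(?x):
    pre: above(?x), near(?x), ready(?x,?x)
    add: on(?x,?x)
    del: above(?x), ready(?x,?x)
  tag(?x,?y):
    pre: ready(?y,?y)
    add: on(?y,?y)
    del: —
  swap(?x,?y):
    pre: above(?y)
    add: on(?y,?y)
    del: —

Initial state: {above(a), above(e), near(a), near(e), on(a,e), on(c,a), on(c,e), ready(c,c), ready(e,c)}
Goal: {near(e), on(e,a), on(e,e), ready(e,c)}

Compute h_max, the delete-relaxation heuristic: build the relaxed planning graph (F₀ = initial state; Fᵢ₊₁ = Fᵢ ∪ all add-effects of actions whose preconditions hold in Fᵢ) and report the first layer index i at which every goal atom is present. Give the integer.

2

F0 = init (9 atoms)
F1 = F0 ∪ {on(a,a), on(c,c), on(e,e)}  (12 atoms)
F2 = F1 ∪ {on(a,c), on(e,a), on(e,c)}  (15 atoms)
goal ⊆ F2  ⇒  h_max = 2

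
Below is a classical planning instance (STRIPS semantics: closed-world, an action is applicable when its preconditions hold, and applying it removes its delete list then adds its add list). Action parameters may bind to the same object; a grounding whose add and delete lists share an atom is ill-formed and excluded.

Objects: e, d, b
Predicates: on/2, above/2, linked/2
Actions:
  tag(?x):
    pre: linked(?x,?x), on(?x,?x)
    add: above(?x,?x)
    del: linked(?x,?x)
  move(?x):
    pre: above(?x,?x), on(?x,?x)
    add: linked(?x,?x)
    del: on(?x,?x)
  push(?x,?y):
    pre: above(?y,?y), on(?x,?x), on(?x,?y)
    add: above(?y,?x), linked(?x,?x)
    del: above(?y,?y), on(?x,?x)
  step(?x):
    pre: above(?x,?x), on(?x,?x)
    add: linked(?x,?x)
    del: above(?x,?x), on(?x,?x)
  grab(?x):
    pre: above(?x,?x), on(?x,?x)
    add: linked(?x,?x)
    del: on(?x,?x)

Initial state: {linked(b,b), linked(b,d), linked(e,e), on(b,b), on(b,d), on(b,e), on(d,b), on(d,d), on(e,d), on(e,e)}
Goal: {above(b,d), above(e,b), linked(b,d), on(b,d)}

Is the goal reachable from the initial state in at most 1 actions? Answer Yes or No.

No

1. tag(e)  →  {above(e,e), linked(b,b), linked(b,d), on(b,b), on(b,d), on(b,e), on(d,b), on(d,d), on(e,d), on(e,e)}
2. tag(b)  →  {above(b,b), above(e,e), linked(b,d), on(b,b), on(b,d), on(b,e), on(d,b), on(d,d), on(e,d), on(e,e)}
3. push(d,b)  →  {above(b,d), above(e,e), linked(b,d), linked(d,d), on(b,b), on(b,d), on(b,e), on(d,b), on(e,d), on(e,e)}
4. push(b,e)  →  {above(b,d), above(e,b), linked(b,b), linked(b,d), linked(d,d), on(b,d), on(b,e), on(d,b), on(e,d), on(e,e)}
optimal plan length = 4; 4 > 1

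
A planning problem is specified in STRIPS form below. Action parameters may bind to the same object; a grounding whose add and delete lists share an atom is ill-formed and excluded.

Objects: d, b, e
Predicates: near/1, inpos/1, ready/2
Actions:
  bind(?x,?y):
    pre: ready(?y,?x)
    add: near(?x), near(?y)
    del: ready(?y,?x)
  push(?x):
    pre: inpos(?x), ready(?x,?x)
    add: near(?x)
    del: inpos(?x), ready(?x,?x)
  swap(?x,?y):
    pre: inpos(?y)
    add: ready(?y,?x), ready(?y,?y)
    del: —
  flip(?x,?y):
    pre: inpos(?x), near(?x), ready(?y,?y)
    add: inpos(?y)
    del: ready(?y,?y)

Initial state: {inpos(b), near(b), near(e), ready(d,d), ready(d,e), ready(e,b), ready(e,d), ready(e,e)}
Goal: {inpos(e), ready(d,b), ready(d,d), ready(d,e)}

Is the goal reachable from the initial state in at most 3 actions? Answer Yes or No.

1. flip(b,d)  →  {inpos(b), inpos(d), near(b), near(e), ready(d,e), ready(e,b), ready(e,d), ready(e,e)}
2. swap(b,d)  →  {inpos(b), inpos(d), near(b), near(e), ready(d,b), ready(d,d), ready(d,e), ready(e,b), ready(e,d), ready(e,e)}
3. flip(b,e)  →  {inpos(b), inpos(d), inpos(e), near(b), near(e), ready(d,b), ready(d,d), ready(d,e), ready(e,b), ready(e,d)}
optimal plan length = 3; 3 ≤ 3

Yes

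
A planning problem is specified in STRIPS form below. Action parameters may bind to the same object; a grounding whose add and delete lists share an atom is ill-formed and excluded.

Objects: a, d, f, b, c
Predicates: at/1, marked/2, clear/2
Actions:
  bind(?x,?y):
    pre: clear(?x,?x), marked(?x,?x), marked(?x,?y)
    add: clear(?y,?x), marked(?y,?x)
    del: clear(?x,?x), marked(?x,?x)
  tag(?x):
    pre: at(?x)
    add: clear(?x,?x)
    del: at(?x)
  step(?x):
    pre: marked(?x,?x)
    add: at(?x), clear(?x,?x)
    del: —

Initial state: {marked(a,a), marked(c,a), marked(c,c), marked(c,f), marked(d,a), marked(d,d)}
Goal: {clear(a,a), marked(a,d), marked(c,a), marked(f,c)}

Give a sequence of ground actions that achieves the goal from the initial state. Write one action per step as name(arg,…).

step(a); step(d); bind(d,a); step(c); bind(c,f)

1. step(a)  →  {at(a), clear(a,a), marked(a,a), marked(c,a), marked(c,c), marked(c,f), marked(d,a), marked(d,d)}
2. step(d)  →  {at(a), at(d), clear(a,a), clear(d,d), marked(a,a), marked(c,a), marked(c,c), marked(c,f), marked(d,a), marked(d,d)}
3. bind(d,a)  →  {at(a), at(d), clear(a,a), clear(a,d), marked(a,a), marked(a,d), marked(c,a), marked(c,c), marked(c,f), marked(d,a)}
4. step(c)  →  {at(a), at(c), at(d), clear(a,a), clear(a,d), clear(c,c), marked(a,a), marked(a,d), marked(c,a), marked(c,c), marked(c,f), marked(d,a)}
5. bind(c,f)  →  {at(a), at(c), at(d), clear(a,a), clear(a,d), clear(f,c), marked(a,a), marked(a,d), marked(c,a), marked(c,f), marked(d,a), marked(f,c)}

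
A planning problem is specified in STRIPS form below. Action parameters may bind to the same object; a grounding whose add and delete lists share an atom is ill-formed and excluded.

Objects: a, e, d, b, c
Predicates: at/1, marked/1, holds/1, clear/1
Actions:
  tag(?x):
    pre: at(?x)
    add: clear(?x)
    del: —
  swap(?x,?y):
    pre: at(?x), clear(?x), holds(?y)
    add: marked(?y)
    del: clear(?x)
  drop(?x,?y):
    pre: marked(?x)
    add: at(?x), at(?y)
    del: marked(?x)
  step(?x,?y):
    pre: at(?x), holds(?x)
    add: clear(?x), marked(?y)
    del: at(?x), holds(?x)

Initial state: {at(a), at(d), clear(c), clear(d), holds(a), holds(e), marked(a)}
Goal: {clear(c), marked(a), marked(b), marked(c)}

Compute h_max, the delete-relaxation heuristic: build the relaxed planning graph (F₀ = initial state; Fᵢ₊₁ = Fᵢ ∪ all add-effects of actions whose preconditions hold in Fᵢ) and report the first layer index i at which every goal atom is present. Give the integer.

1

F0 = init (7 atoms)
F1 = F0 ∪ {at(b), at(c), at(e), clear(a), marked(b), marked(c), marked(d), marked(e)}  (15 atoms)
goal ⊆ F1  ⇒  h_max = 1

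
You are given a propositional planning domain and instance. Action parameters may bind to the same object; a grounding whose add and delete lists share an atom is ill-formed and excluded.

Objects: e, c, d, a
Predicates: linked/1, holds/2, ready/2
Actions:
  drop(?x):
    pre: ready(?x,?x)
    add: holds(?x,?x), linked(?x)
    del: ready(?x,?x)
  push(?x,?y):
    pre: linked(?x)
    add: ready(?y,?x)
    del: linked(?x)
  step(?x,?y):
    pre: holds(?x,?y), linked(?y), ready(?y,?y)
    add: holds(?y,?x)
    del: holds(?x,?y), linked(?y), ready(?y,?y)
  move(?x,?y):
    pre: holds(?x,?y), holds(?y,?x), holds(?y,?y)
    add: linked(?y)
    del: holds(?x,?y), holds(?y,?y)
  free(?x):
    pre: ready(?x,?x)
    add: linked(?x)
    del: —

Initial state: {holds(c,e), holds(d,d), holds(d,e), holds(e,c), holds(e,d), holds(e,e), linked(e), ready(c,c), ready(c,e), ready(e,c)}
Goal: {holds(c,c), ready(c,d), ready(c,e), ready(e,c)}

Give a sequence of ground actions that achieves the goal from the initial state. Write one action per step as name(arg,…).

drop(c); move(e,d); push(d,c)

1. drop(c)  →  {holds(c,c), holds(c,e), holds(d,d), holds(d,e), holds(e,c), holds(e,d), holds(e,e), linked(c), linked(e), ready(c,e), ready(e,c)}
2. move(e,d)  →  {holds(c,c), holds(c,e), holds(d,e), holds(e,c), holds(e,e), linked(c), linked(d), linked(e), ready(c,e), ready(e,c)}
3. push(d,c)  →  {holds(c,c), holds(c,e), holds(d,e), holds(e,c), holds(e,e), linked(c), linked(e), ready(c,d), ready(c,e), ready(e,c)}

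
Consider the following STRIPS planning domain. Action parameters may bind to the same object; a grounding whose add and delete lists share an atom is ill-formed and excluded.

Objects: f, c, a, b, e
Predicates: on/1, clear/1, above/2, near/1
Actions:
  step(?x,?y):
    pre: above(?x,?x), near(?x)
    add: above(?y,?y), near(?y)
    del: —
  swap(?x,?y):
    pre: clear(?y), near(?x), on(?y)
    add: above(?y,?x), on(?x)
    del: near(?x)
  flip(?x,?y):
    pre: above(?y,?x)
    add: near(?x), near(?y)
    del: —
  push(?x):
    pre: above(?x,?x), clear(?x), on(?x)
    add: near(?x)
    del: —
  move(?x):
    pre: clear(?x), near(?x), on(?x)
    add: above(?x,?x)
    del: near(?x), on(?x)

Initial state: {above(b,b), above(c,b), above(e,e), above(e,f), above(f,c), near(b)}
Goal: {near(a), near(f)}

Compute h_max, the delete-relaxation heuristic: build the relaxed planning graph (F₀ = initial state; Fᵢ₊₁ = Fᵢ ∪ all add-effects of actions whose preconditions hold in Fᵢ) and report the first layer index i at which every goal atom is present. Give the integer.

1

F0 = init (6 atoms)
F1 = F0 ∪ {above(a,a), above(c,c), above(f,f), near(a), near(c), near(e), near(f)}  (13 atoms)
goal ⊆ F1  ⇒  h_max = 1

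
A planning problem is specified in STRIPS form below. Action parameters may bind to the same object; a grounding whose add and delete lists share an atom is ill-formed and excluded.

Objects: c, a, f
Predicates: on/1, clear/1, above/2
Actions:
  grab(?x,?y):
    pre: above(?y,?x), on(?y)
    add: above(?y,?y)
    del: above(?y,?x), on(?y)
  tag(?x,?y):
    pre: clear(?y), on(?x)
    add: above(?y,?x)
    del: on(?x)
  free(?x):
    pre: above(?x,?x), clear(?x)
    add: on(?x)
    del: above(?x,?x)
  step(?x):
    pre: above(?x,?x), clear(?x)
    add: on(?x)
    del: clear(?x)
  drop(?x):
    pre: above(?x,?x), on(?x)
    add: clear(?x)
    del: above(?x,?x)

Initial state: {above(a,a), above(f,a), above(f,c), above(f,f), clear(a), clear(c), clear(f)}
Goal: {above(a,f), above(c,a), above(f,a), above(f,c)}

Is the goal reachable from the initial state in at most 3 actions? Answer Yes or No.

No

1. free(a)  →  {above(f,a), above(f,c), above(f,f), clear(a), clear(c), clear(f), on(a)}
2. tag(a,c)  →  {above(c,a), above(f,a), above(f,c), above(f,f), clear(a), clear(c), clear(f)}
3. free(f)  →  {above(c,a), above(f,a), above(f,c), clear(a), clear(c), clear(f), on(f)}
4. tag(f,a)  →  {above(a,f), above(c,a), above(f,a), above(f,c), clear(a), clear(c), clear(f)}
optimal plan length = 4; 4 > 3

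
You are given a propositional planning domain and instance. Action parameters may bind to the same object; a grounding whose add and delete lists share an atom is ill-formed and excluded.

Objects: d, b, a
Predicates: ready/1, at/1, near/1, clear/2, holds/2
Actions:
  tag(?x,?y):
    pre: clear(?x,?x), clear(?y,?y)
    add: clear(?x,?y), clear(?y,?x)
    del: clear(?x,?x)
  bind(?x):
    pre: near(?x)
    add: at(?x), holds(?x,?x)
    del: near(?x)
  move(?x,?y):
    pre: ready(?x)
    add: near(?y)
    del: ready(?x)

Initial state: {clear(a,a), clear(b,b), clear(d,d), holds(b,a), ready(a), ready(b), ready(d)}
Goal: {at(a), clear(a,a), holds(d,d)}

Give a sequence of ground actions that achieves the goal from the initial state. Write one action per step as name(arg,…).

move(d,d); bind(d); move(b,a); bind(a)

1. move(d,d)  →  {clear(a,a), clear(b,b), clear(d,d), holds(b,a), near(d), ready(a), ready(b)}
2. bind(d)  →  {at(d), clear(a,a), clear(b,b), clear(d,d), holds(b,a), holds(d,d), ready(a), ready(b)}
3. move(b,a)  →  {at(d), clear(a,a), clear(b,b), clear(d,d), holds(b,a), holds(d,d), near(a), ready(a)}
4. bind(a)  →  {at(a), at(d), clear(a,a), clear(b,b), clear(d,d), holds(a,a), holds(b,a), holds(d,d), ready(a)}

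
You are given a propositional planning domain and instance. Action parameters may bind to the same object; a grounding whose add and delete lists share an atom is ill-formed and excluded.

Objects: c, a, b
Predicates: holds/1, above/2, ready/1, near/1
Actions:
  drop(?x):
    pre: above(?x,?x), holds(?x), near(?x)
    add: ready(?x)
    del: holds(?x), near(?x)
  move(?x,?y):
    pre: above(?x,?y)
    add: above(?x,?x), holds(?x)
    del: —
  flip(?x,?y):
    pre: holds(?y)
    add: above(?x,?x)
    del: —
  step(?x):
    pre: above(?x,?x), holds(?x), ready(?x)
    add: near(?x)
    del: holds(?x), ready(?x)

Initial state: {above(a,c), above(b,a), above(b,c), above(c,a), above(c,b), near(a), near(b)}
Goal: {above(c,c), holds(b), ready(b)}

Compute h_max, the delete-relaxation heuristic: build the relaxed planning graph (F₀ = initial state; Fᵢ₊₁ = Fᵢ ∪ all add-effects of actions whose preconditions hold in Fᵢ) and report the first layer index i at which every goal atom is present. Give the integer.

2

F0 = init (7 atoms)
F1 = F0 ∪ {above(a,a), above(b,b), above(c,c), holds(a), holds(b), holds(c)}  (13 atoms)
F2 = F1 ∪ {ready(a), ready(b)}  (15 atoms)
goal ⊆ F2  ⇒  h_max = 2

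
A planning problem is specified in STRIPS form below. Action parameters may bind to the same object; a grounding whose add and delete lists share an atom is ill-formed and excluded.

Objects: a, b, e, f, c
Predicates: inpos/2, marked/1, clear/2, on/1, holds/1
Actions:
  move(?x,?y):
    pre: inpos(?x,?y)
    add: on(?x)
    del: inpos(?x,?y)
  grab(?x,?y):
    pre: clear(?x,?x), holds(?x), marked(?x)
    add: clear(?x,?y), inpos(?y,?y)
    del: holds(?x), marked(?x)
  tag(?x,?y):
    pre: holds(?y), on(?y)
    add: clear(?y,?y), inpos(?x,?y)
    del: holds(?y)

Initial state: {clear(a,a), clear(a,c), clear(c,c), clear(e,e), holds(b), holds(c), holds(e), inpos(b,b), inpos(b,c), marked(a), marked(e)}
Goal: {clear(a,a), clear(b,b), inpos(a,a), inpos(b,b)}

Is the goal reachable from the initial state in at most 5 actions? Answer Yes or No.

Yes

1. move(b,b)  →  {clear(a,a), clear(a,c), clear(c,c), clear(e,e), holds(b), holds(c), holds(e), inpos(b,c), marked(a), marked(e), on(b)}
2. grab(e,a)  →  {clear(a,a), clear(a,c), clear(c,c), clear(e,a), clear(e,e), holds(b), holds(c), inpos(a,a), inpos(b,c), marked(a), on(b)}
3. tag(b,b)  →  {clear(a,a), clear(a,c), clear(b,b), clear(c,c), clear(e,a), clear(e,e), holds(c), inpos(a,a), inpos(b,b), inpos(b,c), marked(a), on(b)}
optimal plan length = 3; 3 ≤ 5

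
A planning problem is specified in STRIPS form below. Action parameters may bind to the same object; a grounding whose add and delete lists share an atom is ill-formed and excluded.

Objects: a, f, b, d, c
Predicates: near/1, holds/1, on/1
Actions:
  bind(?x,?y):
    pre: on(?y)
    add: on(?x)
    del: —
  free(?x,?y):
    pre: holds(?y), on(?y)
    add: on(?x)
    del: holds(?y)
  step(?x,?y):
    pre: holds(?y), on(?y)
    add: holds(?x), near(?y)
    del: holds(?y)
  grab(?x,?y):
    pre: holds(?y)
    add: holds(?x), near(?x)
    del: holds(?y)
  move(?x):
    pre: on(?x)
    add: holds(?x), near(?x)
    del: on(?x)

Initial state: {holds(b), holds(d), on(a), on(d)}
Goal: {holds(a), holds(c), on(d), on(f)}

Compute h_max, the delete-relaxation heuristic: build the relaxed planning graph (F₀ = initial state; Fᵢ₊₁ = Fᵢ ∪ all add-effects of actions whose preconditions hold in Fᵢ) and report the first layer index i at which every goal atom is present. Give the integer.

1

F0 = init (4 atoms)
F1 = F0 ∪ {holds(a), holds(c), holds(f), near(a), near(b), near(c), near(d), near(f), on(b), on(c), on(f)}  (15 atoms)
goal ⊆ F1  ⇒  h_max = 1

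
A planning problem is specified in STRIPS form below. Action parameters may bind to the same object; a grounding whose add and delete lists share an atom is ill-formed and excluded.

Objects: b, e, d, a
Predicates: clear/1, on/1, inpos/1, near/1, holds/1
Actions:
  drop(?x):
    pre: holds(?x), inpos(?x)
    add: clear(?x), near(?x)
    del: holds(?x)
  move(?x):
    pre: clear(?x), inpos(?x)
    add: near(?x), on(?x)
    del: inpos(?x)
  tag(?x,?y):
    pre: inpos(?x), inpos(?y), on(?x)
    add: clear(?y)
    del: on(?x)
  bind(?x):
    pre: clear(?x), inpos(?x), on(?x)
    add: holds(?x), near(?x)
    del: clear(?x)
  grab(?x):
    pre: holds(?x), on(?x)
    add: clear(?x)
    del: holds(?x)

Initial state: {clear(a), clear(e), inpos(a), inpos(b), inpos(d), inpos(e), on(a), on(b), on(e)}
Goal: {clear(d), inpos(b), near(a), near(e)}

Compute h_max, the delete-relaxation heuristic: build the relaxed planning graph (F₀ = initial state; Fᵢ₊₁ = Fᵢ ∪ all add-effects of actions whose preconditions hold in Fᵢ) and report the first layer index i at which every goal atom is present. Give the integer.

F0 = init (9 atoms)
F1 = F0 ∪ {clear(b), clear(d), holds(a), holds(e), near(a), near(e)}  (15 atoms)
goal ⊆ F1  ⇒  h_max = 1

1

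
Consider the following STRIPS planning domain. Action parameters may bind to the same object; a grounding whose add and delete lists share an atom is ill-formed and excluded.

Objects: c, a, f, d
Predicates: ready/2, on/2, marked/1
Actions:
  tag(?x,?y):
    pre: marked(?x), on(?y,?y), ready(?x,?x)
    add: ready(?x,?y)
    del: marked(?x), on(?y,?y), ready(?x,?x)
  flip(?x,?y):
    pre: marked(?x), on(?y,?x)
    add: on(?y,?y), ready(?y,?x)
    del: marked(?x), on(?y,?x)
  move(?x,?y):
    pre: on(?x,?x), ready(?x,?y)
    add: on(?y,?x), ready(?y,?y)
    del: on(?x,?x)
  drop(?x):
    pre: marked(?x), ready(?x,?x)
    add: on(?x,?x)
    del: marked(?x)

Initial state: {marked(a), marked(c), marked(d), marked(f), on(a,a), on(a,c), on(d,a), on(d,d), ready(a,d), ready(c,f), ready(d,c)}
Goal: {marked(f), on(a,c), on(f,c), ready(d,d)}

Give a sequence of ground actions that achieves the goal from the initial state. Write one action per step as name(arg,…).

move(a,d); move(d,c); flip(d,c); move(c,f)

1. move(a,d)  →  {marked(a), marked(c), marked(d), marked(f), on(a,c), on(d,a), on(d,d), ready(a,d), ready(c,f), ready(d,c), ready(d,d)}
2. move(d,c)  →  {marked(a), marked(c), marked(d), marked(f), on(a,c), on(c,d), on(d,a), ready(a,d), ready(c,c), ready(c,f), ready(d,c), ready(d,d)}
3. flip(d,c)  →  {marked(a), marked(c), marked(f), on(a,c), on(c,c), on(d,a), ready(a,d), ready(c,c), ready(c,d), ready(c,f), ready(d,c), ready(d,d)}
4. move(c,f)  →  {marked(a), marked(c), marked(f), on(a,c), on(d,a), on(f,c), ready(a,d), ready(c,c), ready(c,d), ready(c,f), ready(d,c), ready(d,d), ready(f,f)}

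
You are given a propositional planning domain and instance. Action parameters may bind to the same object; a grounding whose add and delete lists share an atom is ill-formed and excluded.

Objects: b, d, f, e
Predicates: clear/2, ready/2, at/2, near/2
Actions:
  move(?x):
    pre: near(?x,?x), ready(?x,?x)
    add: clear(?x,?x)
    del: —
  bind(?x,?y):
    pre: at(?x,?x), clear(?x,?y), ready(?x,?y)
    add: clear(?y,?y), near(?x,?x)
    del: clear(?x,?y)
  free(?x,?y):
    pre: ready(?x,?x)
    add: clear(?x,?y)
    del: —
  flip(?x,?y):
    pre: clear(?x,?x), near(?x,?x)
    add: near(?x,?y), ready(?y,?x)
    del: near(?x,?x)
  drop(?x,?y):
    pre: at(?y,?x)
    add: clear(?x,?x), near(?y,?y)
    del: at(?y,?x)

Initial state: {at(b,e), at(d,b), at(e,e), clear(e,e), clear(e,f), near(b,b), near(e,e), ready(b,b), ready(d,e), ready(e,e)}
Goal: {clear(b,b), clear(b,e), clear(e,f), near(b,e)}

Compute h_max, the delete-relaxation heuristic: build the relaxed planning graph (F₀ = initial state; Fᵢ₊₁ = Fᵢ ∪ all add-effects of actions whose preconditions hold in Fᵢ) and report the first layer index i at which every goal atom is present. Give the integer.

F0 = init (10 atoms)
F1 = F0 ∪ {clear(b,b), clear(b,d), clear(b,e), clear(b,f), clear(e,b), clear(e,d), near(d,d), near(e,b), near(e,d), near(e,f), ready(b,e), ready(f,e)}  (22 atoms)
F2 = F1 ∪ {near(b,d), near(b,e), near(b,f), ready(d,b), ready(e,b), ready(f,b)}  (28 atoms)
goal ⊆ F2  ⇒  h_max = 2

2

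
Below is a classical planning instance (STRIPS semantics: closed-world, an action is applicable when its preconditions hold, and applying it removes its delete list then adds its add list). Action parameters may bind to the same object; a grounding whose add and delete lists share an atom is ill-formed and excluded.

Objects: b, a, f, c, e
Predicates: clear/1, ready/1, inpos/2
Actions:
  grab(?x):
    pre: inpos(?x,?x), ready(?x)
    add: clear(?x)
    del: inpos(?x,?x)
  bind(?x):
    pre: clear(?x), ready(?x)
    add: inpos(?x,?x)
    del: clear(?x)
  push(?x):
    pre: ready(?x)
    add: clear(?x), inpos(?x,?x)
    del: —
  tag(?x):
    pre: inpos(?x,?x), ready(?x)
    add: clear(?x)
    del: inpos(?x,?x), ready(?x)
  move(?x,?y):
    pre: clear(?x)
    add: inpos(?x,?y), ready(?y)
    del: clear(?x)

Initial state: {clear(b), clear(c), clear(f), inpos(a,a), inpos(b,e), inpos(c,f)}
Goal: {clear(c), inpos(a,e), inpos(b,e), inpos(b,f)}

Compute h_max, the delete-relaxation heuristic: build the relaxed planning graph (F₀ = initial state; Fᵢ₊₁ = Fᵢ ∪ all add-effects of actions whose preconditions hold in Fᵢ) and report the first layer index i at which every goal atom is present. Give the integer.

F0 = init (6 atoms)
F1 = F0 ∪ {inpos(b,a), inpos(b,b), inpos(b,c), inpos(b,f), inpos(c,a), inpos(c,b), inpos(c,c), inpos(c,e), inpos(f,a), inpos(f,b), inpos(f,c), inpos(f,e), inpos(f,f), ready(a), ready(b), ready(c), ready(e), ready(f)}  (24 atoms)
F2 = F1 ∪ {clear(a), clear(e), inpos(e,e)}  (27 atoms)
F3 = F2 ∪ {inpos(a,b), inpos(a,c), inpos(a,e), inpos(a,f), inpos(e,a), inpos(e,b), inpos(e,c), inpos(e,f)}  (35 atoms)
goal ⊆ F3  ⇒  h_max = 3

3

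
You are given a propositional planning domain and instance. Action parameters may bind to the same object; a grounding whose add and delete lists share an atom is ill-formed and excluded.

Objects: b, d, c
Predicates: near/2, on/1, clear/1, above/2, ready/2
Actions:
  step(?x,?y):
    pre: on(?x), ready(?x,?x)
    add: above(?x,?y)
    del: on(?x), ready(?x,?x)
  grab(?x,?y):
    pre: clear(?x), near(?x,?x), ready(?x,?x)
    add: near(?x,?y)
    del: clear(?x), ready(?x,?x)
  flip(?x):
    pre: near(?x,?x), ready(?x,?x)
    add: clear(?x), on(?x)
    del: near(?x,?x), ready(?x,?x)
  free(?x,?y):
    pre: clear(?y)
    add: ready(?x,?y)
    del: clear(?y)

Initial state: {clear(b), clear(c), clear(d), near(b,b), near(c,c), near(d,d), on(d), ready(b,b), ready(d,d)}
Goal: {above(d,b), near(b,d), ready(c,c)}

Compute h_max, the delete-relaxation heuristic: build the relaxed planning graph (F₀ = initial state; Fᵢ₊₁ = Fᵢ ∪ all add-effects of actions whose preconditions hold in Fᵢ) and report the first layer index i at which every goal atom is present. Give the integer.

F0 = init (9 atoms)
F1 = F0 ∪ {above(d,b), above(d,c), above(d,d), near(b,c), near(b,d), near(d,b), near(d,c), on(b), ready(b,c), ready(b,d), ready(c,b), ready(c,c), ready(c,d), ready(d,b), ready(d,c)}  (24 atoms)
goal ⊆ F1  ⇒  h_max = 1

1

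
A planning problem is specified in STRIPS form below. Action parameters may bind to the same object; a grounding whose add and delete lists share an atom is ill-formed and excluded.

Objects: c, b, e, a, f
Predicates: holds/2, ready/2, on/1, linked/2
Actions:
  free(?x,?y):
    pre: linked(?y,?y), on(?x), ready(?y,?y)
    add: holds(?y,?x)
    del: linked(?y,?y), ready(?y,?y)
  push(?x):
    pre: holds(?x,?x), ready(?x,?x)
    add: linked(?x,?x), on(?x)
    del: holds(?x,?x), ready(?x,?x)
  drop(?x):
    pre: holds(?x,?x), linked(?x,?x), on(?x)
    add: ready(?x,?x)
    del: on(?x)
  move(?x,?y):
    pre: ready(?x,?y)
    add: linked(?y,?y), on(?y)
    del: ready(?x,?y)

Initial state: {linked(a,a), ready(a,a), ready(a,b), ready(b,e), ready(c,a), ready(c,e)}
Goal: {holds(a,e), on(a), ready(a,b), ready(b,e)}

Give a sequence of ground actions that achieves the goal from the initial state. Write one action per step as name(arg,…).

move(c,e); free(e,a); move(c,a)

1. move(c,e)  →  {linked(a,a), linked(e,e), on(e), ready(a,a), ready(a,b), ready(b,e), ready(c,a)}
2. free(e,a)  →  {holds(a,e), linked(e,e), on(e), ready(a,b), ready(b,e), ready(c,a)}
3. move(c,a)  →  {holds(a,e), linked(a,a), linked(e,e), on(a), on(e), ready(a,b), ready(b,e)}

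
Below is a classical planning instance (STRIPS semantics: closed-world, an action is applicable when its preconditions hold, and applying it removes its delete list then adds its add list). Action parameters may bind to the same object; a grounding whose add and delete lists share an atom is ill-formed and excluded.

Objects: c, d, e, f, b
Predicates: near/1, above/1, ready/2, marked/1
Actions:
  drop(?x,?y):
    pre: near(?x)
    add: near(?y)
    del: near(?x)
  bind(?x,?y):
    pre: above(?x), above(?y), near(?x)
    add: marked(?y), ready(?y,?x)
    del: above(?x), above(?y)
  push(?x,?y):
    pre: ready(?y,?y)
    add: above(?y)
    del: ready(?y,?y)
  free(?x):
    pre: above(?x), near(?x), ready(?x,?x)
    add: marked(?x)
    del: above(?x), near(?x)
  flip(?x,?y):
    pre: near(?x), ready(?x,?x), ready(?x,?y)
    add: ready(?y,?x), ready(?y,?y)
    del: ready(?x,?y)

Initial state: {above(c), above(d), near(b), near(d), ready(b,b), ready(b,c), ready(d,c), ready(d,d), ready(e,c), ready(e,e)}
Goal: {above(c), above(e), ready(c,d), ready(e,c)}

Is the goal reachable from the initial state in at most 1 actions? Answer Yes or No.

No

1. push(c,e)  →  {above(c), above(d), above(e), near(b), near(d), ready(b,b), ready(b,c), ready(d,c), ready(d,d), ready(e,c)}
2. flip(d,c)  →  {above(c), above(d), above(e), near(b), near(d), ready(b,b), ready(b,c), ready(c,c), ready(c,d), ready(d,d), ready(e,c)}
optimal plan length = 2; 2 > 1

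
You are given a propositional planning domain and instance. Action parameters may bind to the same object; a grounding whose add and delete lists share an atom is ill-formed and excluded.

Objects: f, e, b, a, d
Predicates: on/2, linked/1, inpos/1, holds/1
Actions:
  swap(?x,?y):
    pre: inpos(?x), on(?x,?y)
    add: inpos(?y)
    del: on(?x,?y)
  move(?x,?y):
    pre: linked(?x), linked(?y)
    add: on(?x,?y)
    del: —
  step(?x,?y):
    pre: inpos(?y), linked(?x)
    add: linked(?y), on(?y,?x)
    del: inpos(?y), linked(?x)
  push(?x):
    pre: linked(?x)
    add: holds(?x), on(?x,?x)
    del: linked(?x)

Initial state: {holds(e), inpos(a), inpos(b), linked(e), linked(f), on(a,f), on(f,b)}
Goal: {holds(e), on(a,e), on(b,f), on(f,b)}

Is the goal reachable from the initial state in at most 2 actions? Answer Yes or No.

1. step(f,b)  →  {holds(e), inpos(a), linked(b), linked(e), on(a,f), on(b,f), on(f,b)}
2. step(e,a)  →  {holds(e), linked(a), linked(b), on(a,e), on(a,f), on(b,f), on(f,b)}
optimal plan length = 2; 2 ≤ 2

Yes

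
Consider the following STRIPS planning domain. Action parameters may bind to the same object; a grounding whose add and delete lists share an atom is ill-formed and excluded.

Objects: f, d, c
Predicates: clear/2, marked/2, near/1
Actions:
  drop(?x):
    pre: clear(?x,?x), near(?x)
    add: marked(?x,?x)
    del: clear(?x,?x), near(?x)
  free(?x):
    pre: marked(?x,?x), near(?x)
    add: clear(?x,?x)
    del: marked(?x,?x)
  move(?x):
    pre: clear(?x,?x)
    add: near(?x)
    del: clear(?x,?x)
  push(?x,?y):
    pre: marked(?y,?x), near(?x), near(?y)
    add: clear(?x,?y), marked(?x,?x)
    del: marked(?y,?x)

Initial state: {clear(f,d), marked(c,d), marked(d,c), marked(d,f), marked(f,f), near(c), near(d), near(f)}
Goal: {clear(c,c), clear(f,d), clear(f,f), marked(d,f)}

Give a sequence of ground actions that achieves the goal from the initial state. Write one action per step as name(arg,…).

1. free(f)  →  {clear(f,d), clear(f,f), marked(c,d), marked(d,c), marked(d,f), near(c), near(d), near(f)}
2. push(c,d)  →  {clear(c,d), clear(f,d), clear(f,f), marked(c,c), marked(c,d), marked(d,f), near(c), near(d), near(f)}
3. free(c)  →  {clear(c,c), clear(c,d), clear(f,d), clear(f,f), marked(c,d), marked(d,f), near(c), near(d), near(f)}

free(f); push(c,d); free(c)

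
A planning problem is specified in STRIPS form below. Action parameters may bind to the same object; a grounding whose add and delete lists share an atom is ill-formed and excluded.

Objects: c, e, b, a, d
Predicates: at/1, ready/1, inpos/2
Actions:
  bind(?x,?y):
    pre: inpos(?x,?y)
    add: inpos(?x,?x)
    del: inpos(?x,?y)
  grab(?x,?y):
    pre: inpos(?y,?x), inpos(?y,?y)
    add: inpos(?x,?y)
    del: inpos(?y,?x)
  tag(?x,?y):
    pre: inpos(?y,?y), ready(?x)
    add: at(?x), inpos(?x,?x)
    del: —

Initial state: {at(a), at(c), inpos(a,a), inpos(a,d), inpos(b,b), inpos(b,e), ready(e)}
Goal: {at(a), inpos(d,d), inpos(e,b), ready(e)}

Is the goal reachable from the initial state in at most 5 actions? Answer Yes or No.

1. grab(e,b)  →  {at(a), at(c), inpos(a,a), inpos(a,d), inpos(b,b), inpos(e,b), ready(e)}
2. grab(d,a)  →  {at(a), at(c), inpos(a,a), inpos(b,b), inpos(d,a), inpos(e,b), ready(e)}
3. bind(d,a)  →  {at(a), at(c), inpos(a,a), inpos(b,b), inpos(d,d), inpos(e,b), ready(e)}
optimal plan length = 3; 3 ≤ 5

Yes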